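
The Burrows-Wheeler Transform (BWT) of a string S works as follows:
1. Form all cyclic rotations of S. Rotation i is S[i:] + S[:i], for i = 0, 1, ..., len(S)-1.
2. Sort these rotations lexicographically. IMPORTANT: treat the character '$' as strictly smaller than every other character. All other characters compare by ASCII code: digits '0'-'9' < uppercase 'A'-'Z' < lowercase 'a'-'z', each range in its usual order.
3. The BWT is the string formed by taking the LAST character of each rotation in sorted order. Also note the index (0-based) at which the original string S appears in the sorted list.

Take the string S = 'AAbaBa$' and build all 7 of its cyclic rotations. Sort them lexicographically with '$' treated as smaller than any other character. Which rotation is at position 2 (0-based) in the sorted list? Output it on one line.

Answer: AbaBa$A

Derivation:
All 7 rotations (rotation i = S[i:]+S[:i]):
  rot[0] = AAbaBa$
  rot[1] = AbaBa$A
  rot[2] = baBa$AA
  rot[3] = aBa$AAb
  rot[4] = Ba$AAba
  rot[5] = a$AAbaB
  rot[6] = $AAbaBa
Sorted (with $ < everything):
  sorted[0] = $AAbaBa
  sorted[1] = AAbaBa$
  sorted[2] = AbaBa$A
  sorted[3] = Ba$AAba
  sorted[4] = a$AAbaB
  sorted[5] = aBa$AAb
  sorted[6] = baBa$AA
sorted[2] = AbaBa$A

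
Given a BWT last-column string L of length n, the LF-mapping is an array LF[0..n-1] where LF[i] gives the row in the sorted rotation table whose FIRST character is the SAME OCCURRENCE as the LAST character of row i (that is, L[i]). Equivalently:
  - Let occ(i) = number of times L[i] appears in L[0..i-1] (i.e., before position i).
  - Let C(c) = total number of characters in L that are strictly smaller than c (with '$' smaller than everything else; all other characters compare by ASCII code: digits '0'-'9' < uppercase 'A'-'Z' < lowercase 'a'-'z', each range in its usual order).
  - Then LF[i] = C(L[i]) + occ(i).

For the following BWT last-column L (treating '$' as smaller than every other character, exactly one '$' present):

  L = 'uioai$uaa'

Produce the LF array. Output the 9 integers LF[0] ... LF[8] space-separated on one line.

Char counts: '$':1, 'a':3, 'i':2, 'o':1, 'u':2
C (first-col start): C('$')=0, C('a')=1, C('i')=4, C('o')=6, C('u')=7
L[0]='u': occ=0, LF[0]=C('u')+0=7+0=7
L[1]='i': occ=0, LF[1]=C('i')+0=4+0=4
L[2]='o': occ=0, LF[2]=C('o')+0=6+0=6
L[3]='a': occ=0, LF[3]=C('a')+0=1+0=1
L[4]='i': occ=1, LF[4]=C('i')+1=4+1=5
L[5]='$': occ=0, LF[5]=C('$')+0=0+0=0
L[6]='u': occ=1, LF[6]=C('u')+1=7+1=8
L[7]='a': occ=1, LF[7]=C('a')+1=1+1=2
L[8]='a': occ=2, LF[8]=C('a')+2=1+2=3

Answer: 7 4 6 1 5 0 8 2 3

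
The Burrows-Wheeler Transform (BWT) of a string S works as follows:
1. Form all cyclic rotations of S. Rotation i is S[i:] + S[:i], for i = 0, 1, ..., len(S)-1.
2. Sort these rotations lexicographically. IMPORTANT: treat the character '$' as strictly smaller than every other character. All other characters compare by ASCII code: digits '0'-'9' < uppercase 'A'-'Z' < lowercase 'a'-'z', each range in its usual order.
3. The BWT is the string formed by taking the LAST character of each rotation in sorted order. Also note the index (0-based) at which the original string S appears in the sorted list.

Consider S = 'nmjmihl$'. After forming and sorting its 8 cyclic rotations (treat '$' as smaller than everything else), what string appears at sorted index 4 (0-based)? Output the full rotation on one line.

Answer: l$nmjmih

Derivation:
All 8 rotations (rotation i = S[i:]+S[:i]):
  rot[0] = nmjmihl$
  rot[1] = mjmihl$n
  rot[2] = jmihl$nm
  rot[3] = mihl$nmj
  rot[4] = ihl$nmjm
  rot[5] = hl$nmjmi
  rot[6] = l$nmjmih
  rot[7] = $nmjmihl
Sorted (with $ < everything):
  sorted[0] = $nmjmihl
  sorted[1] = hl$nmjmi
  sorted[2] = ihl$nmjm
  sorted[3] = jmihl$nm
  sorted[4] = l$nmjmih
  sorted[5] = mihl$nmj
  sorted[6] = mjmihl$n
  sorted[7] = nmjmihl$
sorted[4] = l$nmjmih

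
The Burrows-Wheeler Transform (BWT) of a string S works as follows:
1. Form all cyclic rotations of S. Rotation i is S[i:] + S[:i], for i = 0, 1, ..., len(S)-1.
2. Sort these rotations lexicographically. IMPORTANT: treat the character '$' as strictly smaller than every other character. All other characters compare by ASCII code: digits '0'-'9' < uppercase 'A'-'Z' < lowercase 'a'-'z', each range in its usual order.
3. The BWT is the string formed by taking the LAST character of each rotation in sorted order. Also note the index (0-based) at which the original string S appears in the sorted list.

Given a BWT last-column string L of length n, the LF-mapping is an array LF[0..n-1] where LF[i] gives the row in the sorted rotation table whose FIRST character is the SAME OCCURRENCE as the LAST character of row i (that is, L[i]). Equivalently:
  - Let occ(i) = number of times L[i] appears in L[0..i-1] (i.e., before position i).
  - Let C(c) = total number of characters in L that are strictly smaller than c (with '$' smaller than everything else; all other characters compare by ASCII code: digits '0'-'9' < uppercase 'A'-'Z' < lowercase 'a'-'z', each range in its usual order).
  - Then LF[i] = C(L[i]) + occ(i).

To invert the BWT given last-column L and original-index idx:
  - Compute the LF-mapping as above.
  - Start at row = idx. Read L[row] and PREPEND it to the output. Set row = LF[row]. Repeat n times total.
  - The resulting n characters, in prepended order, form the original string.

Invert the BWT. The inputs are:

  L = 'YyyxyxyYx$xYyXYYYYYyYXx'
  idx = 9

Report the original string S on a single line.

LF mapping: 3 17 18 12 19 13 20 4 14 0 15 5 21 1 6 7 8 9 10 22 11 2 16
Walk LF starting at row 9, prepending L[row]:
  step 1: row=9, L[9]='$', prepend. Next row=LF[9]=0
  step 2: row=0, L[0]='Y', prepend. Next row=LF[0]=3
  step 3: row=3, L[3]='x', prepend. Next row=LF[3]=12
  step 4: row=12, L[12]='y', prepend. Next row=LF[12]=21
  step 5: row=21, L[21]='X', prepend. Next row=LF[21]=2
  step 6: row=2, L[2]='y', prepend. Next row=LF[2]=18
  step 7: row=18, L[18]='Y', prepend. Next row=LF[18]=10
  step 8: row=10, L[10]='x', prepend. Next row=LF[10]=15
  step 9: row=15, L[15]='Y', prepend. Next row=LF[15]=7
  step 10: row=7, L[7]='Y', prepend. Next row=LF[7]=4
  step 11: row=4, L[4]='y', prepend. Next row=LF[4]=19
  step 12: row=19, L[19]='y', prepend. Next row=LF[19]=22
  step 13: row=22, L[22]='x', prepend. Next row=LF[22]=16
  step 14: row=16, L[16]='Y', prepend. Next row=LF[16]=8
  step 15: row=8, L[8]='x', prepend. Next row=LF[8]=14
  step 16: row=14, L[14]='Y', prepend. Next row=LF[14]=6
  step 17: row=6, L[6]='y', prepend. Next row=LF[6]=20
  step 18: row=20, L[20]='Y', prepend. Next row=LF[20]=11
  step 19: row=11, L[11]='Y', prepend. Next row=LF[11]=5
  step 20: row=5, L[5]='x', prepend. Next row=LF[5]=13
  step 21: row=13, L[13]='X', prepend. Next row=LF[13]=1
  step 22: row=1, L[1]='y', prepend. Next row=LF[1]=17
  step 23: row=17, L[17]='Y', prepend. Next row=LF[17]=9
Reversed output: YyXxYYyYxYxyyYYxYyXyxY$

Answer: YyXxYYyYxYxyyYYxYyXyxY$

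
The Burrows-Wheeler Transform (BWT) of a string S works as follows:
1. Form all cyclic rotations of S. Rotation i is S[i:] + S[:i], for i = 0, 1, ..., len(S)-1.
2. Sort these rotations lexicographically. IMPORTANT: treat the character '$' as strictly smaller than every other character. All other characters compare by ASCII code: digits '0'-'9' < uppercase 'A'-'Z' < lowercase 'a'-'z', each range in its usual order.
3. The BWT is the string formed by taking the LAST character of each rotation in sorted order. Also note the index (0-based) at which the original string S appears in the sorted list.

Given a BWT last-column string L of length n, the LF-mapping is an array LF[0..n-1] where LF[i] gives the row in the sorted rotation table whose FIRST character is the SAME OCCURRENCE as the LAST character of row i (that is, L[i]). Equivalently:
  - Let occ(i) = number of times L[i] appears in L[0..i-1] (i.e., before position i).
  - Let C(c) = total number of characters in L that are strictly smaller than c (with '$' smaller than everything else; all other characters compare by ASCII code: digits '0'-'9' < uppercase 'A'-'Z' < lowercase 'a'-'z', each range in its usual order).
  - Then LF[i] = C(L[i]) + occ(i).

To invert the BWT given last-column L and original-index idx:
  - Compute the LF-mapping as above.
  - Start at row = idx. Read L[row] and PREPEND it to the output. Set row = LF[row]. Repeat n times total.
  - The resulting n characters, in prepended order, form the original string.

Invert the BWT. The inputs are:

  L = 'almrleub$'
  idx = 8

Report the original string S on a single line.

Answer: umbrella$

Derivation:
LF mapping: 1 4 6 7 5 3 8 2 0
Walk LF starting at row 8, prepending L[row]:
  step 1: row=8, L[8]='$', prepend. Next row=LF[8]=0
  step 2: row=0, L[0]='a', prepend. Next row=LF[0]=1
  step 3: row=1, L[1]='l', prepend. Next row=LF[1]=4
  step 4: row=4, L[4]='l', prepend. Next row=LF[4]=5
  step 5: row=5, L[5]='e', prepend. Next row=LF[5]=3
  step 6: row=3, L[3]='r', prepend. Next row=LF[3]=7
  step 7: row=7, L[7]='b', prepend. Next row=LF[7]=2
  step 8: row=2, L[2]='m', prepend. Next row=LF[2]=6
  step 9: row=6, L[6]='u', prepend. Next row=LF[6]=8
Reversed output: umbrella$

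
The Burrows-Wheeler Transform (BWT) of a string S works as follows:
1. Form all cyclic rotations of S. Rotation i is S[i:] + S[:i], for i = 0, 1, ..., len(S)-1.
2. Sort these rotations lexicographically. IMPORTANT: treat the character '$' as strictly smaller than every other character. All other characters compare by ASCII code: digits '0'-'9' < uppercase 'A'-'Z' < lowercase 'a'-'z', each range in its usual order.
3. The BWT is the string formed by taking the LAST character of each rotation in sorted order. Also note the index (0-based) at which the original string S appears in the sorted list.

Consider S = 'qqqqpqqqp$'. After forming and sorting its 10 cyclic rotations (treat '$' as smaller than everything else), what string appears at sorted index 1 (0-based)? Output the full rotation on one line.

All 10 rotations (rotation i = S[i:]+S[:i]):
  rot[0] = qqqqpqqqp$
  rot[1] = qqqpqqqp$q
  rot[2] = qqpqqqp$qq
  rot[3] = qpqqqp$qqq
  rot[4] = pqqqp$qqqq
  rot[5] = qqqp$qqqqp
  rot[6] = qqp$qqqqpq
  rot[7] = qp$qqqqpqq
  rot[8] = p$qqqqpqqq
  rot[9] = $qqqqpqqqp
Sorted (with $ < everything):
  sorted[0] = $qqqqpqqqp
  sorted[1] = p$qqqqpqqq
  sorted[2] = pqqqp$qqqq
  sorted[3] = qp$qqqqpqq
  sorted[4] = qpqqqp$qqq
  sorted[5] = qqp$qqqqpq
  sorted[6] = qqpqqqp$qq
  sorted[7] = qqqp$qqqqp
  sorted[8] = qqqpqqqp$q
  sorted[9] = qqqqpqqqp$
sorted[1] = p$qqqqpqqq

Answer: p$qqqqpqqq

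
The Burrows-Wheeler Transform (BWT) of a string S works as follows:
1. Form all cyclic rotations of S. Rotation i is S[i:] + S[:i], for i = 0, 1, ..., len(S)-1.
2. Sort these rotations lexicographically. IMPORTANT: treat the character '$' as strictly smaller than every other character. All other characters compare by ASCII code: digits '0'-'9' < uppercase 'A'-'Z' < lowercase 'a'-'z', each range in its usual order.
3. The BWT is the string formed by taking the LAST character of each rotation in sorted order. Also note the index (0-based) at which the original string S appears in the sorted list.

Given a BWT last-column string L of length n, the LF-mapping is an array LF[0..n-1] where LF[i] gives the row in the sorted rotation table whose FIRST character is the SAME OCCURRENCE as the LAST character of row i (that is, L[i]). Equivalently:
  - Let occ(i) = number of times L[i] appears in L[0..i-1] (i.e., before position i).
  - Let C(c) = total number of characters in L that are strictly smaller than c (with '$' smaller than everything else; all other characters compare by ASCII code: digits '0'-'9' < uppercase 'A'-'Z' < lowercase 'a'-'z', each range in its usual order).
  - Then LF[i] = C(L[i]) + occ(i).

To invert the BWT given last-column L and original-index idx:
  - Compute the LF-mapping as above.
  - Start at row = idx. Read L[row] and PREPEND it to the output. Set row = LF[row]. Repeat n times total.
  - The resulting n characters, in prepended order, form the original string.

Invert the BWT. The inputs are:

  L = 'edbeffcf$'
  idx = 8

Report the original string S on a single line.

Answer: ffedbcfe$

Derivation:
LF mapping: 4 3 1 5 6 7 2 8 0
Walk LF starting at row 8, prepending L[row]:
  step 1: row=8, L[8]='$', prepend. Next row=LF[8]=0
  step 2: row=0, L[0]='e', prepend. Next row=LF[0]=4
  step 3: row=4, L[4]='f', prepend. Next row=LF[4]=6
  step 4: row=6, L[6]='c', prepend. Next row=LF[6]=2
  step 5: row=2, L[2]='b', prepend. Next row=LF[2]=1
  step 6: row=1, L[1]='d', prepend. Next row=LF[1]=3
  step 7: row=3, L[3]='e', prepend. Next row=LF[3]=5
  step 8: row=5, L[5]='f', prepend. Next row=LF[5]=7
  step 9: row=7, L[7]='f', prepend. Next row=LF[7]=8
Reversed output: ffedbcfe$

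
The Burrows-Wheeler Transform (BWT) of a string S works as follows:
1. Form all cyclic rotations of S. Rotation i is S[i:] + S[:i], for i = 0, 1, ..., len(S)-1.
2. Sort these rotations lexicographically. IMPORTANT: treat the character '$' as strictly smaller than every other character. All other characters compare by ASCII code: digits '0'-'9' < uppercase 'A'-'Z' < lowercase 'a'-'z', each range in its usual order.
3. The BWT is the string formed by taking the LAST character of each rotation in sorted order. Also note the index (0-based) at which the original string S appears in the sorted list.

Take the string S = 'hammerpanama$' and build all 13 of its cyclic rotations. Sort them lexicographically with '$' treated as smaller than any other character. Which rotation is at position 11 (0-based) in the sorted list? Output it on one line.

Answer: panama$hammer

Derivation:
All 13 rotations (rotation i = S[i:]+S[:i]):
  rot[0] = hammerpanama$
  rot[1] = ammerpanama$h
  rot[2] = mmerpanama$ha
  rot[3] = merpanama$ham
  rot[4] = erpanama$hamm
  rot[5] = rpanama$hamme
  rot[6] = panama$hammer
  rot[7] = anama$hammerp
  rot[8] = nama$hammerpa
  rot[9] = ama$hammerpan
  rot[10] = ma$hammerpana
  rot[11] = a$hammerpanam
  rot[12] = $hammerpanama
Sorted (with $ < everything):
  sorted[0] = $hammerpanama
  sorted[1] = a$hammerpanam
  sorted[2] = ama$hammerpan
  sorted[3] = ammerpanama$h
  sorted[4] = anama$hammerp
  sorted[5] = erpanama$hamm
  sorted[6] = hammerpanama$
  sorted[7] = ma$hammerpana
  sorted[8] = merpanama$ham
  sorted[9] = mmerpanama$ha
  sorted[10] = nama$hammerpa
  sorted[11] = panama$hammer
  sorted[12] = rpanama$hamme
sorted[11] = panama$hammer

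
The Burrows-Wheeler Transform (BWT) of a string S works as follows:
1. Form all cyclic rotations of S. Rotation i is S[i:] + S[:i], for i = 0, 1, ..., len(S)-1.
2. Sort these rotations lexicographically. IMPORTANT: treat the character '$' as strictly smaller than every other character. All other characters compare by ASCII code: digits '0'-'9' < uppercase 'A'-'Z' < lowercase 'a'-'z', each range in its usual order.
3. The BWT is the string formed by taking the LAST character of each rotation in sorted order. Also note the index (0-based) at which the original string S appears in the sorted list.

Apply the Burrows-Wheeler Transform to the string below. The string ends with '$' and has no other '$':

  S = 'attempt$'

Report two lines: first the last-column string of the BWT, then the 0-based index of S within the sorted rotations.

Answer: t$tempta
1

Derivation:
All 8 rotations (rotation i = S[i:]+S[:i]):
  rot[0] = attempt$
  rot[1] = ttempt$a
  rot[2] = tempt$at
  rot[3] = empt$att
  rot[4] = mpt$atte
  rot[5] = pt$attem
  rot[6] = t$attemp
  rot[7] = $attempt
Sorted (with $ < everything):
  sorted[0] = $attempt  (last char: 't')
  sorted[1] = attempt$  (last char: '$')
  sorted[2] = empt$att  (last char: 't')
  sorted[3] = mpt$atte  (last char: 'e')
  sorted[4] = pt$attem  (last char: 'm')
  sorted[5] = t$attemp  (last char: 'p')
  sorted[6] = tempt$at  (last char: 't')
  sorted[7] = ttempt$a  (last char: 'a')
Last column: t$tempta
Original string S is at sorted index 1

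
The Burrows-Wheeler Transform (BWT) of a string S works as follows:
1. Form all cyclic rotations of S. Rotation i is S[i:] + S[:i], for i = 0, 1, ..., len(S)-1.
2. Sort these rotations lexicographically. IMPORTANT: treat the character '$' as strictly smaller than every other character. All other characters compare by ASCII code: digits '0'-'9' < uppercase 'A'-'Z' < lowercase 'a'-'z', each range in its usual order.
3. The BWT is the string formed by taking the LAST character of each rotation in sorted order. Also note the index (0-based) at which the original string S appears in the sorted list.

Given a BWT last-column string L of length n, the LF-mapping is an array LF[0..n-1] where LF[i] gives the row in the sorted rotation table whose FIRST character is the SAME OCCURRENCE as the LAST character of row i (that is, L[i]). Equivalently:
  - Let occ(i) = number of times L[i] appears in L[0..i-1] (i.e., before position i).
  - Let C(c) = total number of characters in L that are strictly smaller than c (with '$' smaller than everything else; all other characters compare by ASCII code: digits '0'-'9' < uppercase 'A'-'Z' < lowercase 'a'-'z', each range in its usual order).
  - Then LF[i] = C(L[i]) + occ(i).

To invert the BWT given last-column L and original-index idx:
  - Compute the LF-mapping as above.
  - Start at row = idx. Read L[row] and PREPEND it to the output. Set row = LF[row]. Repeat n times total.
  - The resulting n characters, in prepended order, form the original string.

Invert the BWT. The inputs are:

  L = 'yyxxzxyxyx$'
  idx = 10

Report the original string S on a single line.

LF mapping: 6 7 1 2 10 3 8 4 9 5 0
Walk LF starting at row 10, prepending L[row]:
  step 1: row=10, L[10]='$', prepend. Next row=LF[10]=0
  step 2: row=0, L[0]='y', prepend. Next row=LF[0]=6
  step 3: row=6, L[6]='y', prepend. Next row=LF[6]=8
  step 4: row=8, L[8]='y', prepend. Next row=LF[8]=9
  step 5: row=9, L[9]='x', prepend. Next row=LF[9]=5
  step 6: row=5, L[5]='x', prepend. Next row=LF[5]=3
  step 7: row=3, L[3]='x', prepend. Next row=LF[3]=2
  step 8: row=2, L[2]='x', prepend. Next row=LF[2]=1
  step 9: row=1, L[1]='y', prepend. Next row=LF[1]=7
  step 10: row=7, L[7]='x', prepend. Next row=LF[7]=4
  step 11: row=4, L[4]='z', prepend. Next row=LF[4]=10
Reversed output: zxyxxxxyyy$

Answer: zxyxxxxyyy$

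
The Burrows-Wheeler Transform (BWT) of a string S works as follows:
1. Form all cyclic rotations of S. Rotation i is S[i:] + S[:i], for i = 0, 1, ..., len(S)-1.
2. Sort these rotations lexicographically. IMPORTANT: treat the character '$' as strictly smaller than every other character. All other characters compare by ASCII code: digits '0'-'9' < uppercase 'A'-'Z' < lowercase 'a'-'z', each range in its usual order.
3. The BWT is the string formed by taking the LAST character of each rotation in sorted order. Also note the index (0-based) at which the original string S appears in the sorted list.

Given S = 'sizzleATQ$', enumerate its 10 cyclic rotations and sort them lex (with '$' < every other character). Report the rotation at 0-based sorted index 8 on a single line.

Answer: zleATQ$siz

Derivation:
All 10 rotations (rotation i = S[i:]+S[:i]):
  rot[0] = sizzleATQ$
  rot[1] = izzleATQ$s
  rot[2] = zzleATQ$si
  rot[3] = zleATQ$siz
  rot[4] = leATQ$sizz
  rot[5] = eATQ$sizzl
  rot[6] = ATQ$sizzle
  rot[7] = TQ$sizzleA
  rot[8] = Q$sizzleAT
  rot[9] = $sizzleATQ
Sorted (with $ < everything):
  sorted[0] = $sizzleATQ
  sorted[1] = ATQ$sizzle
  sorted[2] = Q$sizzleAT
  sorted[3] = TQ$sizzleA
  sorted[4] = eATQ$sizzl
  sorted[5] = izzleATQ$s
  sorted[6] = leATQ$sizz
  sorted[7] = sizzleATQ$
  sorted[8] = zleATQ$siz
  sorted[9] = zzleATQ$si
sorted[8] = zleATQ$siz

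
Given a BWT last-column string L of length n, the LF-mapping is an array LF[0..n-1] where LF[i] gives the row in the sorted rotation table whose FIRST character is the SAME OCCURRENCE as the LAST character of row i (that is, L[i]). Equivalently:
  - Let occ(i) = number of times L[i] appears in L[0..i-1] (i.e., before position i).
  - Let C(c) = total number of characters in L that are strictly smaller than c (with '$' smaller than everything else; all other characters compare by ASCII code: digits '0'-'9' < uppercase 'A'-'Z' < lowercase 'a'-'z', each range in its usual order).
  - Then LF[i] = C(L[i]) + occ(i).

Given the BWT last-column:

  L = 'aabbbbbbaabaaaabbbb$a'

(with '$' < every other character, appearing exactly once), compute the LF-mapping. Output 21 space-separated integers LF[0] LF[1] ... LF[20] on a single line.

Char counts: '$':1, 'a':9, 'b':11
C (first-col start): C('$')=0, C('a')=1, C('b')=10
L[0]='a': occ=0, LF[0]=C('a')+0=1+0=1
L[1]='a': occ=1, LF[1]=C('a')+1=1+1=2
L[2]='b': occ=0, LF[2]=C('b')+0=10+0=10
L[3]='b': occ=1, LF[3]=C('b')+1=10+1=11
L[4]='b': occ=2, LF[4]=C('b')+2=10+2=12
L[5]='b': occ=3, LF[5]=C('b')+3=10+3=13
L[6]='b': occ=4, LF[6]=C('b')+4=10+4=14
L[7]='b': occ=5, LF[7]=C('b')+5=10+5=15
L[8]='a': occ=2, LF[8]=C('a')+2=1+2=3
L[9]='a': occ=3, LF[9]=C('a')+3=1+3=4
L[10]='b': occ=6, LF[10]=C('b')+6=10+6=16
L[11]='a': occ=4, LF[11]=C('a')+4=1+4=5
L[12]='a': occ=5, LF[12]=C('a')+5=1+5=6
L[13]='a': occ=6, LF[13]=C('a')+6=1+6=7
L[14]='a': occ=7, LF[14]=C('a')+7=1+7=8
L[15]='b': occ=7, LF[15]=C('b')+7=10+7=17
L[16]='b': occ=8, LF[16]=C('b')+8=10+8=18
L[17]='b': occ=9, LF[17]=C('b')+9=10+9=19
L[18]='b': occ=10, LF[18]=C('b')+10=10+10=20
L[19]='$': occ=0, LF[19]=C('$')+0=0+0=0
L[20]='a': occ=8, LF[20]=C('a')+8=1+8=9

Answer: 1 2 10 11 12 13 14 15 3 4 16 5 6 7 8 17 18 19 20 0 9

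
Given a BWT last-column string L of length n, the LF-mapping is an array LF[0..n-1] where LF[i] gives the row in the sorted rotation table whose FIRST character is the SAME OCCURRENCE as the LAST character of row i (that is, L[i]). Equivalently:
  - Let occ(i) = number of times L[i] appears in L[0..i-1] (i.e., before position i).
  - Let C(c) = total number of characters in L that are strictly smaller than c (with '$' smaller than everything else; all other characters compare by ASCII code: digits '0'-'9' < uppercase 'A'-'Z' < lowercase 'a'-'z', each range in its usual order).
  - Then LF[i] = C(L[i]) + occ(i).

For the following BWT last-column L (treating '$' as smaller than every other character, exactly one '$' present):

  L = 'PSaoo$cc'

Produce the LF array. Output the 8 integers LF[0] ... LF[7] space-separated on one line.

Answer: 1 2 3 6 7 0 4 5

Derivation:
Char counts: '$':1, 'P':1, 'S':1, 'a':1, 'c':2, 'o':2
C (first-col start): C('$')=0, C('P')=1, C('S')=2, C('a')=3, C('c')=4, C('o')=6
L[0]='P': occ=0, LF[0]=C('P')+0=1+0=1
L[1]='S': occ=0, LF[1]=C('S')+0=2+0=2
L[2]='a': occ=0, LF[2]=C('a')+0=3+0=3
L[3]='o': occ=0, LF[3]=C('o')+0=6+0=6
L[4]='o': occ=1, LF[4]=C('o')+1=6+1=7
L[5]='$': occ=0, LF[5]=C('$')+0=0+0=0
L[6]='c': occ=0, LF[6]=C('c')+0=4+0=4
L[7]='c': occ=1, LF[7]=C('c')+1=4+1=5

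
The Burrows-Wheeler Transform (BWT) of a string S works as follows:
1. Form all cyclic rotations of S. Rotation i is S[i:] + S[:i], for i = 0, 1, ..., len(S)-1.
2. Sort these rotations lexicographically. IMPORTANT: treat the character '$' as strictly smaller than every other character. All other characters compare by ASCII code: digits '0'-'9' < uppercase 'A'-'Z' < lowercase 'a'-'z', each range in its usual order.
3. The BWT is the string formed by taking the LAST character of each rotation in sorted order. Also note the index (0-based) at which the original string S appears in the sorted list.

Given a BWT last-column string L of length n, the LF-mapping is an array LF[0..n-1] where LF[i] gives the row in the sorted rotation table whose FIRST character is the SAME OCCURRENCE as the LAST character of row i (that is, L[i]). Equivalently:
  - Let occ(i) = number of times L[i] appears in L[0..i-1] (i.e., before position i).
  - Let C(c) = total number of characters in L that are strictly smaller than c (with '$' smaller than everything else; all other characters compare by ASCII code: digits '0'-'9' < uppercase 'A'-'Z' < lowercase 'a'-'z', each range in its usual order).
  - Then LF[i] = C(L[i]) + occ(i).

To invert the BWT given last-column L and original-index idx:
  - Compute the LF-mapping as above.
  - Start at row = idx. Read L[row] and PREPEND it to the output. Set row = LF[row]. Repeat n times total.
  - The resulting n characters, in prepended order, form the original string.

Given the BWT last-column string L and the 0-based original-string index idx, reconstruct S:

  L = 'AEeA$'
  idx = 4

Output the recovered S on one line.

Answer: eAEA$

Derivation:
LF mapping: 1 3 4 2 0
Walk LF starting at row 4, prepending L[row]:
  step 1: row=4, L[4]='$', prepend. Next row=LF[4]=0
  step 2: row=0, L[0]='A', prepend. Next row=LF[0]=1
  step 3: row=1, L[1]='E', prepend. Next row=LF[1]=3
  step 4: row=3, L[3]='A', prepend. Next row=LF[3]=2
  step 5: row=2, L[2]='e', prepend. Next row=LF[2]=4
Reversed output: eAEA$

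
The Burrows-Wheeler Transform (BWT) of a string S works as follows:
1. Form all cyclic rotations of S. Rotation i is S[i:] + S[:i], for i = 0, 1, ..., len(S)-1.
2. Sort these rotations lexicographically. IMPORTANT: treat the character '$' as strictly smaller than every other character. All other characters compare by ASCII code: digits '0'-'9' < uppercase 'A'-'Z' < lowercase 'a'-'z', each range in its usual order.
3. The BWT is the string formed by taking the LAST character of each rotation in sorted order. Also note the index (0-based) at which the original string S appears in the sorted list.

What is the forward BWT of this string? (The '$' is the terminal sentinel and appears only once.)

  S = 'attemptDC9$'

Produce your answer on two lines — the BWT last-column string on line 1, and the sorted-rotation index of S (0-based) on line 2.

All 11 rotations (rotation i = S[i:]+S[:i]):
  rot[0] = attemptDC9$
  rot[1] = ttemptDC9$a
  rot[2] = temptDC9$at
  rot[3] = emptDC9$att
  rot[4] = mptDC9$atte
  rot[5] = ptDC9$attem
  rot[6] = tDC9$attemp
  rot[7] = DC9$attempt
  rot[8] = C9$attemptD
  rot[9] = 9$attemptDC
  rot[10] = $attemptDC9
Sorted (with $ < everything):
  sorted[0] = $attemptDC9  (last char: '9')
  sorted[1] = 9$attemptDC  (last char: 'C')
  sorted[2] = C9$attemptD  (last char: 'D')
  sorted[3] = DC9$attempt  (last char: 't')
  sorted[4] = attemptDC9$  (last char: '$')
  sorted[5] = emptDC9$att  (last char: 't')
  sorted[6] = mptDC9$atte  (last char: 'e')
  sorted[7] = ptDC9$attem  (last char: 'm')
  sorted[8] = tDC9$attemp  (last char: 'p')
  sorted[9] = temptDC9$at  (last char: 't')
  sorted[10] = ttemptDC9$a  (last char: 'a')
Last column: 9CDt$tempta
Original string S is at sorted index 4

Answer: 9CDt$tempta
4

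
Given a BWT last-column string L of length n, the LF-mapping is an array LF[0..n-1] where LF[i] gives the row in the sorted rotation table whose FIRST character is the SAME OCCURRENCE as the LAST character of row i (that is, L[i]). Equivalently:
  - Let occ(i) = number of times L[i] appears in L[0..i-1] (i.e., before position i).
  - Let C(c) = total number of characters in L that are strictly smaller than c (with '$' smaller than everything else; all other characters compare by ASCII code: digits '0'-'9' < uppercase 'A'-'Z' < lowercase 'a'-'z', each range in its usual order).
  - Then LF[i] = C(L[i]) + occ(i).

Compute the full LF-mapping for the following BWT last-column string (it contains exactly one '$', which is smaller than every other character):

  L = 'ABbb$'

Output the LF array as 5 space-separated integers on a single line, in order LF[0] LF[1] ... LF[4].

Answer: 1 2 3 4 0

Derivation:
Char counts: '$':1, 'A':1, 'B':1, 'b':2
C (first-col start): C('$')=0, C('A')=1, C('B')=2, C('b')=3
L[0]='A': occ=0, LF[0]=C('A')+0=1+0=1
L[1]='B': occ=0, LF[1]=C('B')+0=2+0=2
L[2]='b': occ=0, LF[2]=C('b')+0=3+0=3
L[3]='b': occ=1, LF[3]=C('b')+1=3+1=4
L[4]='$': occ=0, LF[4]=C('$')+0=0+0=0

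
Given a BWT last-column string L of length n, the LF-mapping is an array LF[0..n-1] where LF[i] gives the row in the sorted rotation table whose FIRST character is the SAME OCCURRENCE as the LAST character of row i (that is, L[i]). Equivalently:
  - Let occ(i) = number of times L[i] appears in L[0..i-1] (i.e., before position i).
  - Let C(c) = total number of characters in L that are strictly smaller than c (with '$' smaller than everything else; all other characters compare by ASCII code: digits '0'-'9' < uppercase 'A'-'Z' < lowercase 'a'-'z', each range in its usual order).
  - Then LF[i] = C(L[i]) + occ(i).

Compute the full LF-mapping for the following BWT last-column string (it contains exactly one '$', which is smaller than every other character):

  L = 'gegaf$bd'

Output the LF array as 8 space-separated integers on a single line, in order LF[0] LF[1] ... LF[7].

Answer: 6 4 7 1 5 0 2 3

Derivation:
Char counts: '$':1, 'a':1, 'b':1, 'd':1, 'e':1, 'f':1, 'g':2
C (first-col start): C('$')=0, C('a')=1, C('b')=2, C('d')=3, C('e')=4, C('f')=5, C('g')=6
L[0]='g': occ=0, LF[0]=C('g')+0=6+0=6
L[1]='e': occ=0, LF[1]=C('e')+0=4+0=4
L[2]='g': occ=1, LF[2]=C('g')+1=6+1=7
L[3]='a': occ=0, LF[3]=C('a')+0=1+0=1
L[4]='f': occ=0, LF[4]=C('f')+0=5+0=5
L[5]='$': occ=0, LF[5]=C('$')+0=0+0=0
L[6]='b': occ=0, LF[6]=C('b')+0=2+0=2
L[7]='d': occ=0, LF[7]=C('d')+0=3+0=3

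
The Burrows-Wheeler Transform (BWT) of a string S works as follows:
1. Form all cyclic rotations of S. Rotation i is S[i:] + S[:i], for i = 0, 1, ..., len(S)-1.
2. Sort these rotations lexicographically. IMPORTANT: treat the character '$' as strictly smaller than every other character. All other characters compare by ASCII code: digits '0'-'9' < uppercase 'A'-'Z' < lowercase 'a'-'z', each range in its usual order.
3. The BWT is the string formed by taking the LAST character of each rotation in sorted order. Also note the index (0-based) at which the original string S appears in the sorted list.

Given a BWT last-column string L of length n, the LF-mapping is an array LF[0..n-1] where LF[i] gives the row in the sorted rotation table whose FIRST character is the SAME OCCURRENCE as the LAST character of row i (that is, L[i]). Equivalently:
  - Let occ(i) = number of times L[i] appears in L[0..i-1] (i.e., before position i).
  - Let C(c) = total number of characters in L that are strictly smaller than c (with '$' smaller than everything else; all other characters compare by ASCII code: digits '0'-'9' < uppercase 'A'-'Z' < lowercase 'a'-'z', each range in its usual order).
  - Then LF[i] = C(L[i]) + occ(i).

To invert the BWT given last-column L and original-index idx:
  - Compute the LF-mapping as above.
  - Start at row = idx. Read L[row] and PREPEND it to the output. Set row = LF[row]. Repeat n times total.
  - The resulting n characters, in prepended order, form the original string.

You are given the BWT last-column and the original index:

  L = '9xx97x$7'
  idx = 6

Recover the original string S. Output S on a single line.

Answer: x7xx799$

Derivation:
LF mapping: 3 5 6 4 1 7 0 2
Walk LF starting at row 6, prepending L[row]:
  step 1: row=6, L[6]='$', prepend. Next row=LF[6]=0
  step 2: row=0, L[0]='9', prepend. Next row=LF[0]=3
  step 3: row=3, L[3]='9', prepend. Next row=LF[3]=4
  step 4: row=4, L[4]='7', prepend. Next row=LF[4]=1
  step 5: row=1, L[1]='x', prepend. Next row=LF[1]=5
  step 6: row=5, L[5]='x', prepend. Next row=LF[5]=7
  step 7: row=7, L[7]='7', prepend. Next row=LF[7]=2
  step 8: row=2, L[2]='x', prepend. Next row=LF[2]=6
Reversed output: x7xx799$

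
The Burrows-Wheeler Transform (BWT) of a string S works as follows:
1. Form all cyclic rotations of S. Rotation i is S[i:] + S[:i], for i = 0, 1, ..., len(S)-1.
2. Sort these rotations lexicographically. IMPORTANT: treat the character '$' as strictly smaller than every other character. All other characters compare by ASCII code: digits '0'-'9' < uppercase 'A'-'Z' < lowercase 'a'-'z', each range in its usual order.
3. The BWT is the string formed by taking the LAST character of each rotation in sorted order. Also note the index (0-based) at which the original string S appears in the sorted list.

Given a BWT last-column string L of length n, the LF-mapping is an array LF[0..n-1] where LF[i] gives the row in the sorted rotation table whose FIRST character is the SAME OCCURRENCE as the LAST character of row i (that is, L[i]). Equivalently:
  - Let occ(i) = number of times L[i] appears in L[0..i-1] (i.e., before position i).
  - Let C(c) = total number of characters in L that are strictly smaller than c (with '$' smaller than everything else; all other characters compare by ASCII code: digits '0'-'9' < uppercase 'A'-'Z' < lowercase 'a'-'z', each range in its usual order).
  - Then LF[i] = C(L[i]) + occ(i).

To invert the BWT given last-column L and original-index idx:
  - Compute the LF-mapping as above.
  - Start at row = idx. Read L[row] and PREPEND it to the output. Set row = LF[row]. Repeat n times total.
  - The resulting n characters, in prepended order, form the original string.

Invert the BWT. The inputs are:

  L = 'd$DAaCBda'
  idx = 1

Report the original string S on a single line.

Answer: ACaDBadd$

Derivation:
LF mapping: 7 0 4 1 5 3 2 8 6
Walk LF starting at row 1, prepending L[row]:
  step 1: row=1, L[1]='$', prepend. Next row=LF[1]=0
  step 2: row=0, L[0]='d', prepend. Next row=LF[0]=7
  step 3: row=7, L[7]='d', prepend. Next row=LF[7]=8
  step 4: row=8, L[8]='a', prepend. Next row=LF[8]=6
  step 5: row=6, L[6]='B', prepend. Next row=LF[6]=2
  step 6: row=2, L[2]='D', prepend. Next row=LF[2]=4
  step 7: row=4, L[4]='a', prepend. Next row=LF[4]=5
  step 8: row=5, L[5]='C', prepend. Next row=LF[5]=3
  step 9: row=3, L[3]='A', prepend. Next row=LF[3]=1
Reversed output: ACaDBadd$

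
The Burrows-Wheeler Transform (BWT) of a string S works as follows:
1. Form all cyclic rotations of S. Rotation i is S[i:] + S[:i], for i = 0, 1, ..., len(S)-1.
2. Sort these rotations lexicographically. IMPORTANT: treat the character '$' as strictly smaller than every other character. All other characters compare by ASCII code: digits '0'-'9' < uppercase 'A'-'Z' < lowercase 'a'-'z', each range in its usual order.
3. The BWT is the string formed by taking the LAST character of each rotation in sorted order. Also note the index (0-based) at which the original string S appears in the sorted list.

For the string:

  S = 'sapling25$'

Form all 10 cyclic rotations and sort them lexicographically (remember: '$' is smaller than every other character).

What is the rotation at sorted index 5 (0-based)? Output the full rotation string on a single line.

Answer: ing25$sapl

Derivation:
All 10 rotations (rotation i = S[i:]+S[:i]):
  rot[0] = sapling25$
  rot[1] = apling25$s
  rot[2] = pling25$sa
  rot[3] = ling25$sap
  rot[4] = ing25$sapl
  rot[5] = ng25$sapli
  rot[6] = g25$saplin
  rot[7] = 25$sapling
  rot[8] = 5$sapling2
  rot[9] = $sapling25
Sorted (with $ < everything):
  sorted[0] = $sapling25
  sorted[1] = 25$sapling
  sorted[2] = 5$sapling2
  sorted[3] = apling25$s
  sorted[4] = g25$saplin
  sorted[5] = ing25$sapl
  sorted[6] = ling25$sap
  sorted[7] = ng25$sapli
  sorted[8] = pling25$sa
  sorted[9] = sapling25$
sorted[5] = ing25$sapl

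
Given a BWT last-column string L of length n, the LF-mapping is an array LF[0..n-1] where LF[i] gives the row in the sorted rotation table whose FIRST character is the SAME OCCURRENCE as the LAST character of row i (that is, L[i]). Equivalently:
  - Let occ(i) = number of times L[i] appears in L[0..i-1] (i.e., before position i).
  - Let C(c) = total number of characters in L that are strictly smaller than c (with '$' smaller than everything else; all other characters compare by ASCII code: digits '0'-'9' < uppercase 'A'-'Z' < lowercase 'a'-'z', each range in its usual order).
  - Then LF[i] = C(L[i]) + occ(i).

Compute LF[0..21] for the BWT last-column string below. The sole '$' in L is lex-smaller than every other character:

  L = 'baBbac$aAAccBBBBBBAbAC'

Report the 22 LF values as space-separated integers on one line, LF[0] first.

Answer: 16 13 5 17 14 19 0 15 1 2 20 21 6 7 8 9 10 11 3 18 4 12

Derivation:
Char counts: '$':1, 'A':4, 'B':7, 'C':1, 'a':3, 'b':3, 'c':3
C (first-col start): C('$')=0, C('A')=1, C('B')=5, C('C')=12, C('a')=13, C('b')=16, C('c')=19
L[0]='b': occ=0, LF[0]=C('b')+0=16+0=16
L[1]='a': occ=0, LF[1]=C('a')+0=13+0=13
L[2]='B': occ=0, LF[2]=C('B')+0=5+0=5
L[3]='b': occ=1, LF[3]=C('b')+1=16+1=17
L[4]='a': occ=1, LF[4]=C('a')+1=13+1=14
L[5]='c': occ=0, LF[5]=C('c')+0=19+0=19
L[6]='$': occ=0, LF[6]=C('$')+0=0+0=0
L[7]='a': occ=2, LF[7]=C('a')+2=13+2=15
L[8]='A': occ=0, LF[8]=C('A')+0=1+0=1
L[9]='A': occ=1, LF[9]=C('A')+1=1+1=2
L[10]='c': occ=1, LF[10]=C('c')+1=19+1=20
L[11]='c': occ=2, LF[11]=C('c')+2=19+2=21
L[12]='B': occ=1, LF[12]=C('B')+1=5+1=6
L[13]='B': occ=2, LF[13]=C('B')+2=5+2=7
L[14]='B': occ=3, LF[14]=C('B')+3=5+3=8
L[15]='B': occ=4, LF[15]=C('B')+4=5+4=9
L[16]='B': occ=5, LF[16]=C('B')+5=5+5=10
L[17]='B': occ=6, LF[17]=C('B')+6=5+6=11
L[18]='A': occ=2, LF[18]=C('A')+2=1+2=3
L[19]='b': occ=2, LF[19]=C('b')+2=16+2=18
L[20]='A': occ=3, LF[20]=C('A')+3=1+3=4
L[21]='C': occ=0, LF[21]=C('C')+0=12+0=12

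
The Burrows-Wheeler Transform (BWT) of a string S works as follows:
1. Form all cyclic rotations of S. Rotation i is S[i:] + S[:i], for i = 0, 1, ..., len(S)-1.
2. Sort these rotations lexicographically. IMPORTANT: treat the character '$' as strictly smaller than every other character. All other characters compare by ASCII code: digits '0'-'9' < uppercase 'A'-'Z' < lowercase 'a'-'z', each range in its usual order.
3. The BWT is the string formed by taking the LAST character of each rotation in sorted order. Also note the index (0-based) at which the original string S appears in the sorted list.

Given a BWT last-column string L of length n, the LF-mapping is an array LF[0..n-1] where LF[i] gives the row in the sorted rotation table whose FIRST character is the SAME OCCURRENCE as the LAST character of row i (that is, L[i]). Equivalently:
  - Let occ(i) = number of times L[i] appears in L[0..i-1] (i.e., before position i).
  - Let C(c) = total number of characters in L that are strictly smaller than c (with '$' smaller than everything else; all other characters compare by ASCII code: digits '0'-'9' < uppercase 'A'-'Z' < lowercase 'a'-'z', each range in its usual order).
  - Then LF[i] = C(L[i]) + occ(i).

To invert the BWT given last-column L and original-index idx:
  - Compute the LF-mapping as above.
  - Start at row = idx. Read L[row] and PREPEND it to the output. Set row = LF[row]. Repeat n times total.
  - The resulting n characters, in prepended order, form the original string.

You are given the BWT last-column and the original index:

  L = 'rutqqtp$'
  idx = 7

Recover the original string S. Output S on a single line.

Answer: upttqqr$

Derivation:
LF mapping: 4 7 5 2 3 6 1 0
Walk LF starting at row 7, prepending L[row]:
  step 1: row=7, L[7]='$', prepend. Next row=LF[7]=0
  step 2: row=0, L[0]='r', prepend. Next row=LF[0]=4
  step 3: row=4, L[4]='q', prepend. Next row=LF[4]=3
  step 4: row=3, L[3]='q', prepend. Next row=LF[3]=2
  step 5: row=2, L[2]='t', prepend. Next row=LF[2]=5
  step 6: row=5, L[5]='t', prepend. Next row=LF[5]=6
  step 7: row=6, L[6]='p', prepend. Next row=LF[6]=1
  step 8: row=1, L[1]='u', prepend. Next row=LF[1]=7
Reversed output: upttqqr$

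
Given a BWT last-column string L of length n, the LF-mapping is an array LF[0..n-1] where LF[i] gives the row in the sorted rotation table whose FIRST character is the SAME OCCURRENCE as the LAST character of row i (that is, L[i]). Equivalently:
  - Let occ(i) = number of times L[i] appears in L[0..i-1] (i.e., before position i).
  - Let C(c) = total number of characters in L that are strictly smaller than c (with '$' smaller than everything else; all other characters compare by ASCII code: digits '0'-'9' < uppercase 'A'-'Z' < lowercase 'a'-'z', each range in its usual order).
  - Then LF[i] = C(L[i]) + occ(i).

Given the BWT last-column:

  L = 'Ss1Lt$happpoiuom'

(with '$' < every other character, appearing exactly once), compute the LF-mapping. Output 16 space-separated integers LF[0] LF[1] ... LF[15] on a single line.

Char counts: '$':1, '1':1, 'L':1, 'S':1, 'a':1, 'h':1, 'i':1, 'm':1, 'o':2, 'p':3, 's':1, 't':1, 'u':1
C (first-col start): C('$')=0, C('1')=1, C('L')=2, C('S')=3, C('a')=4, C('h')=5, C('i')=6, C('m')=7, C('o')=8, C('p')=10, C('s')=13, C('t')=14, C('u')=15
L[0]='S': occ=0, LF[0]=C('S')+0=3+0=3
L[1]='s': occ=0, LF[1]=C('s')+0=13+0=13
L[2]='1': occ=0, LF[2]=C('1')+0=1+0=1
L[3]='L': occ=0, LF[3]=C('L')+0=2+0=2
L[4]='t': occ=0, LF[4]=C('t')+0=14+0=14
L[5]='$': occ=0, LF[5]=C('$')+0=0+0=0
L[6]='h': occ=0, LF[6]=C('h')+0=5+0=5
L[7]='a': occ=0, LF[7]=C('a')+0=4+0=4
L[8]='p': occ=0, LF[8]=C('p')+0=10+0=10
L[9]='p': occ=1, LF[9]=C('p')+1=10+1=11
L[10]='p': occ=2, LF[10]=C('p')+2=10+2=12
L[11]='o': occ=0, LF[11]=C('o')+0=8+0=8
L[12]='i': occ=0, LF[12]=C('i')+0=6+0=6
L[13]='u': occ=0, LF[13]=C('u')+0=15+0=15
L[14]='o': occ=1, LF[14]=C('o')+1=8+1=9
L[15]='m': occ=0, LF[15]=C('m')+0=7+0=7

Answer: 3 13 1 2 14 0 5 4 10 11 12 8 6 15 9 7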